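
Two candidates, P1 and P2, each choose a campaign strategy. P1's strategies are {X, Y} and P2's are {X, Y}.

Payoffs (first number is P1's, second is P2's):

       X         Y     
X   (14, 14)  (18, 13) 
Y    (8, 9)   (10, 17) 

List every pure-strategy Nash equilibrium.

(X, X): P1 gets 14 ≥ 8 from Y, and P2 gets 14 ≥ 13 from Y — Nash equilibrium.
(X, Y): P2 prefers X (14 > 13) — not an equilibrium.
(Y, X): P1 prefers X (14 > 8); P2 prefers Y (17 > 9) — not an equilibrium.
(Y, Y): P1 prefers X (18 > 10) — not an equilibrium.

(X, X)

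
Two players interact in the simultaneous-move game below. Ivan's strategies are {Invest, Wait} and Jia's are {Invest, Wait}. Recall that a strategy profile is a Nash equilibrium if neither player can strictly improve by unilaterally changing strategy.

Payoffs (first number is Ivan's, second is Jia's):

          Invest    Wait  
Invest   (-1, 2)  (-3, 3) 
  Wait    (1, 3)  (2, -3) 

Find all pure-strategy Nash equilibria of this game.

(Invest, Invest): Ivan prefers Wait (1 > -1); Jia prefers Wait (3 > 2) — not an equilibrium.
(Invest, Wait): Ivan prefers Wait (2 > -3) — not an equilibrium.
(Wait, Invest): Ivan gets 1 ≥ -1 from Invest, and Jia gets 3 ≥ -3 from Wait — Nash equilibrium.
(Wait, Wait): Jia prefers Invest (3 > -3) — not an equilibrium.

(Wait, Invest)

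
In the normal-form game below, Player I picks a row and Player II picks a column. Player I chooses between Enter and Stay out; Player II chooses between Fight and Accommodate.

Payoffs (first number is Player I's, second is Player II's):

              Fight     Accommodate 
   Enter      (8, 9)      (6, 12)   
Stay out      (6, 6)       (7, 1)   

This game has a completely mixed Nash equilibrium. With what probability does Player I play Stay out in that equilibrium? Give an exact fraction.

3/8

Let p be the probability that Player I plays Enter. In a completely mixed equilibrium, Player II must be indifferent between Fight and Accommodate.
Player II's expected payoff from Fight is 9p + 6(1−p); from Accommodate it is 12p + (1−p).
Setting these equal: 3p + 6 = 11p + 1, so p = 5/8.
Therefore Player I plays Stay out with probability 1 − 5/8 = 3/8.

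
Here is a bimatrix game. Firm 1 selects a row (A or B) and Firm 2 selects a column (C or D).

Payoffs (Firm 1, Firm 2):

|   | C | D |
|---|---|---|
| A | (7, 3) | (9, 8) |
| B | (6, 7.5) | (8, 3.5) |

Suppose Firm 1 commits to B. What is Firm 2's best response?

C

Against B, Firm 2 earns 7.5 from C and 3.5 from D.
So C is the best response.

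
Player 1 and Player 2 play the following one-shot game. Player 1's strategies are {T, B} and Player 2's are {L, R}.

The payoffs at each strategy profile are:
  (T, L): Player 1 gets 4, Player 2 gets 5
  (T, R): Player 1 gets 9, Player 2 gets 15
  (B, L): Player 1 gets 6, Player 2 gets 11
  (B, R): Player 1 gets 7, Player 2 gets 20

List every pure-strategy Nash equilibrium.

(T, L): Player 1 prefers B (6 > 4); Player 2 prefers R (15 > 5) — not an equilibrium.
(T, R): Player 1 gets 9 ≥ 7 from B, and Player 2 gets 15 ≥ 5 from L — Nash equilibrium.
(B, L): Player 2 prefers R (20 > 11) — not an equilibrium.
(B, R): Player 1 prefers T (9 > 7) — not an equilibrium.

(T, R)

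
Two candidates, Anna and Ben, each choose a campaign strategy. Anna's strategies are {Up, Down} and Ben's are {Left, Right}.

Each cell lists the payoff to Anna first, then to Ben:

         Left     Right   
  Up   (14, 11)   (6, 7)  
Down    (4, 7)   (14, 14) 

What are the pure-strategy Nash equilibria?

(Up, Left): Anna gets 14 ≥ 4 from Down, and Ben gets 11 ≥ 7 from Right — Nash equilibrium.
(Up, Right): Anna prefers Down (14 > 6); Ben prefers Left (11 > 7) — not an equilibrium.
(Down, Left): Anna prefers Up (14 > 4); Ben prefers Right (14 > 7) — not an equilibrium.
(Down, Right): Anna gets 14 ≥ 6 from Up, and Ben gets 14 ≥ 7 from Left — Nash equilibrium.

(Up, Left) and (Down, Right)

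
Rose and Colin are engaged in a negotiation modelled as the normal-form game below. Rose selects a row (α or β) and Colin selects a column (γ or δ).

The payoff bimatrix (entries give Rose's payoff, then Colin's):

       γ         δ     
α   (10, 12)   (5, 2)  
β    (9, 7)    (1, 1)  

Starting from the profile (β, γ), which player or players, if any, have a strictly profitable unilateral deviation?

Rose

Rose at (β, γ) earns 9; deviating to α yields 10 — a strict improvement.
Colin earns 7; deviating to δ yields 1 — not better.
Only Rose has a strictly profitable deviation.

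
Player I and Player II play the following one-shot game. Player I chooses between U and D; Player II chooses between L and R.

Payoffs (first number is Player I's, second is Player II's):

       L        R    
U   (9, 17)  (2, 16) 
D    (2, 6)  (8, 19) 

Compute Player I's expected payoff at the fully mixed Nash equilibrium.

68/13

First find q, the probability Player II plays L, from Player I's indifference between U and D: 9q + 2(1−q) = 2q + 8(1−q), giving q = 6/13.
Since Player I is indifferent in equilibrium, Player I's expected payoff equals the payoff from either row against (6/13, 7/13). Using U: 9(6/13) + 2(7/13) = 68/13.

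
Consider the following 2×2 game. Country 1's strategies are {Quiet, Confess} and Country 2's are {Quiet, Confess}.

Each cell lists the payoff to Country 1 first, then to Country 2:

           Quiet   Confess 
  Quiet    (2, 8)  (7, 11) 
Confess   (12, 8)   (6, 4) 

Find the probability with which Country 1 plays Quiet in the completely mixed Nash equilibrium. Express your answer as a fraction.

4/7

Let x be the probability that Country 1 plays Quiet. In a completely mixed equilibrium, Country 2 must be indifferent between Quiet and Confess.
Country 2's expected payoff from Quiet is 8x + 8(1−x); from Confess it is 11x + 4(1−x).
Setting these equal: 8 = 7x + 4, so x = 4/7.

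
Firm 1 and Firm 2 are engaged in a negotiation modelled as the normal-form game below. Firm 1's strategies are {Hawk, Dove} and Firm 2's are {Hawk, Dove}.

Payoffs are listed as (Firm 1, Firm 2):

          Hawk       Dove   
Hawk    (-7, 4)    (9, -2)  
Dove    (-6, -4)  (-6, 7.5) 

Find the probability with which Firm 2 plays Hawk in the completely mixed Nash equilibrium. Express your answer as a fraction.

Let c be the probability that Firm 2 plays Hawk. In a completely mixed equilibrium, Firm 1 must be indifferent between Hawk and Dove.
Firm 1's expected payoff from Hawk is −7c + 9(1−c); from Dove it is −6c − 6(1−c).
Setting these equal: −16c + 9 = -6, so c = 15/16.

15/16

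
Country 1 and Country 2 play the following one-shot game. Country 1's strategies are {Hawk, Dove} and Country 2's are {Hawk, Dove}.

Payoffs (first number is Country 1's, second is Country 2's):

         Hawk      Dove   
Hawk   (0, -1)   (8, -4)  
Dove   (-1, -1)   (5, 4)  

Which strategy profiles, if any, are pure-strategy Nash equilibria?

(Hawk, Hawk)

(Hawk, Hawk): Country 1 gets 0 ≥ -1 from Dove, and Country 2 gets -1 ≥ -4 from Dove — Nash equilibrium.
(Hawk, Dove): Country 2 prefers Hawk (-1 > -4) — not an equilibrium.
(Dove, Hawk): Country 1 prefers Hawk (0 > -1); Country 2 prefers Dove (4 > -1) — not an equilibrium.
(Dove, Dove): Country 1 prefers Hawk (8 > 5) — not an equilibrium.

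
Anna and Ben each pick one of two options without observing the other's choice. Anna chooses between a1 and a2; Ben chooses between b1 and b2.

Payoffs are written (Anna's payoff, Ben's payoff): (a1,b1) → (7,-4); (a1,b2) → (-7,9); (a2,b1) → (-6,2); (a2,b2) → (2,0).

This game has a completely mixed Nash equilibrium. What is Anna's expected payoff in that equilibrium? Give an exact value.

First find y, the probability Ben plays b1, from Anna's indifference between a1 and a2: 7y − 7(1−y) = −6y + 2(1−y), giving y = 9/22.
Since Anna is indifferent in equilibrium, Anna's expected payoff equals the payoff from either row against (9/22, 13/22). Using a1: 7(9/22) − 7(13/22) = -14/11.

-14/11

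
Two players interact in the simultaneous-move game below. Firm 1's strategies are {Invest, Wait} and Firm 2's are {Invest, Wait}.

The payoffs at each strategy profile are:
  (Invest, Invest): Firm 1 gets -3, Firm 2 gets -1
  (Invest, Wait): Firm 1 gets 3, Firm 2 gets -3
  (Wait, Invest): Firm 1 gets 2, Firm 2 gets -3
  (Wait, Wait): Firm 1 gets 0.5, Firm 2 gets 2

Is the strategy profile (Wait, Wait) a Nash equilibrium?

At (Wait, Wait), Firm 1 earns 0.5; switching to Invest would give 3, so Firm 1 would deviate.
Firm 2 earns 2; switching to Invest would give -3, so Firm 2 has no profitable deviation.
Since at least one player can profitably deviate, this is not a Nash equilibrium.

No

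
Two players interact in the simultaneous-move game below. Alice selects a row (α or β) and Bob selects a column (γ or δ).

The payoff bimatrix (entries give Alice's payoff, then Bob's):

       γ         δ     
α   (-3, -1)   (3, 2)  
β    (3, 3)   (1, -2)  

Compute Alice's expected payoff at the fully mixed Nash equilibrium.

3/2

First find y, the probability Bob plays γ, from Alice's indifference between α and β: −3y + 3(1−y) = 3y + (1−y), giving y = 1/4.
Since Alice is indifferent in equilibrium, Alice's expected payoff equals the payoff from either row against (1/4, 3/4). Using α: −3(1/4) + 3(3/4) = 3/2.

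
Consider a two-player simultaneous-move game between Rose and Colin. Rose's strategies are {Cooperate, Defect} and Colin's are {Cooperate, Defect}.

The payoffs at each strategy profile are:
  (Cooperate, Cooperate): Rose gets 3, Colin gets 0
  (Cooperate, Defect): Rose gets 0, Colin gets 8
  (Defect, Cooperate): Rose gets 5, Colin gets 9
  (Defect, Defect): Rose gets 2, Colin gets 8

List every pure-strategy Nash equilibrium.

(Defect, Cooperate)

(Cooperate, Cooperate): Rose prefers Defect (5 > 3); Colin prefers Defect (8 > 0) — not an equilibrium.
(Cooperate, Defect): Rose prefers Defect (2 > 0) — not an equilibrium.
(Defect, Cooperate): Rose gets 5 ≥ 3 from Cooperate, and Colin gets 9 ≥ 8 from Defect — Nash equilibrium.
(Defect, Defect): Colin prefers Cooperate (9 > 8) — not an equilibrium.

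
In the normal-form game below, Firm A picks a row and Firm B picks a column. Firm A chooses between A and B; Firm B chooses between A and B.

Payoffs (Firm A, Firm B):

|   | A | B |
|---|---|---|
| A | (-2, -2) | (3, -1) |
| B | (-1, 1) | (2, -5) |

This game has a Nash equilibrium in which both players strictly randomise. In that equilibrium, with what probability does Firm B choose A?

1/2

Let c be the probability that Firm B plays A. In a completely mixed equilibrium, Firm A must be indifferent between A and B.
Firm A's expected payoff from A is −2c + 3(1−c); from B it is −c + 2(1−c).
Setting these equal: −5c + 3 = −3c + 2, so c = 1/2.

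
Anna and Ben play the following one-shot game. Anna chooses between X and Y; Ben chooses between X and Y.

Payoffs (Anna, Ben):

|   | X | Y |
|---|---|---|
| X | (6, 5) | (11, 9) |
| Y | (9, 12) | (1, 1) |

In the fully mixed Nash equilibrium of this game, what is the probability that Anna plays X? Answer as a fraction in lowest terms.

11/15

Let p be the probability that Anna plays X. In a completely mixed equilibrium, Ben must be indifferent between X and Y.
Ben's expected payoff from X is 5p + 12(1−p); from Y it is 9p + (1−p).
Setting these equal: −7p + 12 = 8p + 1, so p = 11/15.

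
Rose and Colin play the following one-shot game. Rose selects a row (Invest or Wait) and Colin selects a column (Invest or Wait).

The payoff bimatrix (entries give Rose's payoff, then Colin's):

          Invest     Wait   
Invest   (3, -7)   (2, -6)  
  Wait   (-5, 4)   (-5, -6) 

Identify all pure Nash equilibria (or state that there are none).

(Invest, Wait)

(Invest, Invest): Colin prefers Wait (-6 > -7) — not an equilibrium.
(Invest, Wait): Rose gets 2 ≥ -5 from Wait, and Colin gets -6 ≥ -7 from Invest — Nash equilibrium.
(Wait, Invest): Rose prefers Invest (3 > -5) — not an equilibrium.
(Wait, Wait): Rose prefers Invest (2 > -5); Colin prefers Invest (4 > -6) — not an equilibrium.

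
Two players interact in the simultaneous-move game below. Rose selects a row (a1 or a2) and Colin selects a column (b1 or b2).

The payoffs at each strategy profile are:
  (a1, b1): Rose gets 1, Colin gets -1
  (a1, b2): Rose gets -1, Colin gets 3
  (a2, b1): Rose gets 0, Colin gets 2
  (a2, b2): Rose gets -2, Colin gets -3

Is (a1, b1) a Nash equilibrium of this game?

At (a1, b1), Rose earns 1; switching to a2 would give 0, so Rose has no profitable deviation.
Colin earns -1; switching to b2 would give 3, so Colin would deviate.
Since at least one player can profitably deviate, this is not a Nash equilibrium.

No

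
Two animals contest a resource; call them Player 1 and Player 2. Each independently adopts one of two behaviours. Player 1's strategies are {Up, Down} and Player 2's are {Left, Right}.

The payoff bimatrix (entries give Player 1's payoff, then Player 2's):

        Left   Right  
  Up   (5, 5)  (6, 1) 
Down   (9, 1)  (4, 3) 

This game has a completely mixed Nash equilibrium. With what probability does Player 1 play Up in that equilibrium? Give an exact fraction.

Let x be the probability that Player 1 plays Up. In a completely mixed equilibrium, Player 2 must be indifferent between Left and Right.
Player 2's expected payoff from Left is 5x + (1−x); from Right it is x + 3(1−x).
Setting these equal: 4x + 1 = −2x + 3, so x = 1/3.

1/3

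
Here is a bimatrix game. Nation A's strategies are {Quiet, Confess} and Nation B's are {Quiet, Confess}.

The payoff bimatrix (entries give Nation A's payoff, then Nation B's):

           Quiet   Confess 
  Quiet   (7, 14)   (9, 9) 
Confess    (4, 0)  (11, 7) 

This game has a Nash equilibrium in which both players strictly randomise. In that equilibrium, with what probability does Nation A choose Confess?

Let r be the probability that Nation A plays Quiet. In a completely mixed equilibrium, Nation B must be indifferent between Quiet and Confess.
Nation B's expected payoff from Quiet is 14r; from Confess it is 9r + 7(1−r).
Setting these equal: 14r = 2r + 7, so r = 7/12.
Therefore Nation A plays Confess with probability 1 − 7/12 = 5/12.

5/12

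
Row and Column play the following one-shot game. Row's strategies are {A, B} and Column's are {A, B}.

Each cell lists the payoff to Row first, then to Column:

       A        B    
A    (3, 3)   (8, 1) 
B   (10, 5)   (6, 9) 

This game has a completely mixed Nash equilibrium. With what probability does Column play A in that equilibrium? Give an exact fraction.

Let c be the probability that Column plays A. In a completely mixed equilibrium, Row must be indifferent between A and B.
Row's expected payoff from A is 3c + 8(1−c); from B it is 10c + 6(1−c).
Setting these equal: −5c + 8 = 4c + 6, so c = 2/9.

2/9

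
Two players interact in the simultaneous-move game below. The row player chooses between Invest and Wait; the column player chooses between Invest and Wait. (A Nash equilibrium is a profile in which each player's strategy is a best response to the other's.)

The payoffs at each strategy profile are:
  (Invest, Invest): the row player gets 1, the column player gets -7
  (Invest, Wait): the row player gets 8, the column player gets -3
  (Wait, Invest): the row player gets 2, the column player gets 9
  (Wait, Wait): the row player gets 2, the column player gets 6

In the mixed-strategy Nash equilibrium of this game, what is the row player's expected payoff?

2

First find y, the probability the column player plays Invest, from the row player's indifference between Invest and Wait: y + 8(1−y) = 2y + 2(1−y), giving y = 6/7.
Since the row player is indifferent in equilibrium, the row player's expected payoff equals the payoff from either row against (6/7, 1/7). Using Invest: (6/7) + 8(1/7) = 2.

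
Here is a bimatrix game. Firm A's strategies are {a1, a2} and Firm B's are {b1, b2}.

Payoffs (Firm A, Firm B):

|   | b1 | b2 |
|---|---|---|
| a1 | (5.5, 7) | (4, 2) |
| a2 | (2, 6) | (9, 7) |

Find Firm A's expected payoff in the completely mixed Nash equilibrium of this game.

First find y, the probability Firm B plays b1, from Firm A's indifference between a1 and a2: 5.5y + 4(1−y) = 2y + 9(1−y), giving y = 10/17.
Since Firm A is indifferent in equilibrium, Firm A's expected payoff equals the payoff from either row against (10/17, 7/17). Using a1: 5.5(10/17) + 4(7/17) = 83/17.

83/17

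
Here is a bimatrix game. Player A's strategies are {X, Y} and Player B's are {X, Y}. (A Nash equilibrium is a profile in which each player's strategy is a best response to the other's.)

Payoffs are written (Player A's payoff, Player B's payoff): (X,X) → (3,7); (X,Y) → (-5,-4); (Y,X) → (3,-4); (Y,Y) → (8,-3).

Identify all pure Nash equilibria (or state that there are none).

(X, X) and (Y, Y)

(X, X): Player A gets 3 ≥ 3 from Y, and Player B gets 7 ≥ -4 from Y — Nash equilibrium.
(X, Y): Player A prefers Y (8 > -5); Player B prefers X (7 > -4) — not an equilibrium.
(Y, X): Player B prefers Y (-3 > -4) — not an equilibrium.
(Y, Y): Player A gets 8 ≥ -5 from X, and Player B gets -3 ≥ -4 from X — Nash equilibrium.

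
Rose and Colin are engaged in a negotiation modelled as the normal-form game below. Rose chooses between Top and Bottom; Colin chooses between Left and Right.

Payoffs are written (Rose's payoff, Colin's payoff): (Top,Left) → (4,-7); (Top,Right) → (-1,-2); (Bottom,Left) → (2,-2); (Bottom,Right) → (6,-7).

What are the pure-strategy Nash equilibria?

(Top, Left): Colin prefers Right (-2 > -7) — not an equilibrium.
(Top, Right): Rose prefers Bottom (6 > -1) — not an equilibrium.
(Bottom, Left): Rose prefers Top (4 > 2) — not an equilibrium.
(Bottom, Right): Colin prefers Left (-2 > -7) — not an equilibrium.

none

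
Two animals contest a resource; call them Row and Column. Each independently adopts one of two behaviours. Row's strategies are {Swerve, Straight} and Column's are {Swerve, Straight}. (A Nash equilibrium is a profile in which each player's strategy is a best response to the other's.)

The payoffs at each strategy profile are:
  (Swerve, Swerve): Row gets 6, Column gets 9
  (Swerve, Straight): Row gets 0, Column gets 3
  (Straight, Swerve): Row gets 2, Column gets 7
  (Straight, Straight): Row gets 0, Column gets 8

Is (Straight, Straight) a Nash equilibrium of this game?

Yes

At (Straight, Straight), Row earns 0; switching to Swerve would give 0, so Row has no profitable deviation.
Column earns 8; switching to Swerve would give 7, so Column has no profitable deviation.
Neither player can gain by a unilateral deviation, so this profile is a Nash equilibrium.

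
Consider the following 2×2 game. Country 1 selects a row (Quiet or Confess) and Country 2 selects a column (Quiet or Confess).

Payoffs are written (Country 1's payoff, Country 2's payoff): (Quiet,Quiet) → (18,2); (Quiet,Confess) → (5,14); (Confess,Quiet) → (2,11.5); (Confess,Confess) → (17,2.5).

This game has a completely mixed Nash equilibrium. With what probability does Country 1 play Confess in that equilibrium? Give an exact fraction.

4/7

Let p be the probability that Country 1 plays Quiet. In a completely mixed equilibrium, Country 2 must be indifferent between Quiet and Confess.
Country 2's expected payoff from Quiet is 2p + 11.5(1−p); from Confess it is 14p + 2.5(1−p).
Setting these equal: −9.5p + 11.5 = 11.5p + 2.5, so p = 3/7.
Therefore Country 1 plays Confess with probability 1 − 3/7 = 4/7.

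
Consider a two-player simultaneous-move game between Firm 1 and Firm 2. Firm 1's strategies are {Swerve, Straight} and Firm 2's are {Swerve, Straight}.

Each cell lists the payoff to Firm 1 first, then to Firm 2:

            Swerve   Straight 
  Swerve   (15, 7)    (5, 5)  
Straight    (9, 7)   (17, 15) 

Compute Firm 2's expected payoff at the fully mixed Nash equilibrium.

7

First find p, the probability Firm 1 plays Swerve, from Firm 2's indifference between Swerve and Straight: 7p + 7(1−p) = 5p + 15(1−p), giving p = 4/5.
Since Firm 2 is indifferent in equilibrium, Firm 2's expected payoff equals the payoff from either column against (4/5, 1/5). Using Swerve: 7(4/5) + 7(1/5) = 7.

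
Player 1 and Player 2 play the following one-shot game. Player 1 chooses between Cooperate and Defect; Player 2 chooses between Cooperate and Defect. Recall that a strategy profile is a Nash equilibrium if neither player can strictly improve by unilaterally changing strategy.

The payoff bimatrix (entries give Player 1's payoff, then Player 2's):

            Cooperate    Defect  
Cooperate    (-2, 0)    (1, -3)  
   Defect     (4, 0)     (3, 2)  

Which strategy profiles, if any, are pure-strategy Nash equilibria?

(Defect, Defect)

(Cooperate, Cooperate): Player 1 prefers Defect (4 > -2) — not an equilibrium.
(Cooperate, Defect): Player 1 prefers Defect (3 > 1); Player 2 prefers Cooperate (0 > -3) — not an equilibrium.
(Defect, Cooperate): Player 2 prefers Defect (2 > 0) — not an equilibrium.
(Defect, Defect): Player 1 gets 3 ≥ 1 from Cooperate, and Player 2 gets 2 ≥ 0 from Cooperate — Nash equilibrium.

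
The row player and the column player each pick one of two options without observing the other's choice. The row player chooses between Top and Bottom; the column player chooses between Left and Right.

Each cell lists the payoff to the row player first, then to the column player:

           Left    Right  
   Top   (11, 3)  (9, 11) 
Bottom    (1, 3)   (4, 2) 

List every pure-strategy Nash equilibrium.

(Top, Left): the column player prefers Right (11 > 3) — not an equilibrium.
(Top, Right): the row player gets 9 ≥ 4 from Bottom, and the column player gets 11 ≥ 3 from Left — Nash equilibrium.
(Bottom, Left): the row player prefers Top (11 > 1) — not an equilibrium.
(Bottom, Right): the row player prefers Top (9 > 4); the column player prefers Left (3 > 2) — not an equilibrium.

(Top, Right)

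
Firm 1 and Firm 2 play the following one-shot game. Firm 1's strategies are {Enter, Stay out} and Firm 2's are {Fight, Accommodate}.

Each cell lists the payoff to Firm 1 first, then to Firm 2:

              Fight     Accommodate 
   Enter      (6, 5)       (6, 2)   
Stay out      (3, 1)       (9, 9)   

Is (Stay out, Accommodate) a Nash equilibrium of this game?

Yes

At (Stay out, Accommodate), Firm 1 earns 9; switching to Enter would give 6, so Firm 1 has no profitable deviation.
Firm 2 earns 9; switching to Fight would give 1, so Firm 2 has no profitable deviation.
Neither player can gain by a unilateral deviation, so this profile is a Nash equilibrium.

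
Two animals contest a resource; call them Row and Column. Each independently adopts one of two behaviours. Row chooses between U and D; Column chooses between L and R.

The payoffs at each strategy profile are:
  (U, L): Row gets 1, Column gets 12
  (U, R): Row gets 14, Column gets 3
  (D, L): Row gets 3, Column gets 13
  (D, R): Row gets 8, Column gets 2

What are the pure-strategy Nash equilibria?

(U, L): Row prefers D (3 > 1) — not an equilibrium.
(U, R): Column prefers L (12 > 3) — not an equilibrium.
(D, L): Row gets 3 ≥ 1 from U, and Column gets 13 ≥ 2 from R — Nash equilibrium.
(D, R): Row prefers U (14 > 8); Column prefers L (13 > 2) — not an equilibrium.

(D, L)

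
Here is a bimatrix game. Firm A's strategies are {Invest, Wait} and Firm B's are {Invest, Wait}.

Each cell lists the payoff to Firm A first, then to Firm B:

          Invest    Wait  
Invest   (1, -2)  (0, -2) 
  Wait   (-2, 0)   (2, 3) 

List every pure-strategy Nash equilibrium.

(Invest, Invest): Firm A gets 1 ≥ -2 from Wait, and Firm B gets -2 ≥ -2 from Wait — Nash equilibrium.
(Invest, Wait): Firm A prefers Wait (2 > 0) — not an equilibrium.
(Wait, Invest): Firm A prefers Invest (1 > -2); Firm B prefers Wait (3 > 0) — not an equilibrium.
(Wait, Wait): Firm A gets 2 ≥ 0 from Invest, and Firm B gets 3 ≥ 0 from Invest — Nash equilibrium.

(Invest, Invest) and (Wait, Wait)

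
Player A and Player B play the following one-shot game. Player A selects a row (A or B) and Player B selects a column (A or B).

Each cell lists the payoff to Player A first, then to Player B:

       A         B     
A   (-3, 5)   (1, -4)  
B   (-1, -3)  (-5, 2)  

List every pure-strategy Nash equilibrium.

none

(A, A): Player A prefers B (-1 > -3) — not an equilibrium.
(A, B): Player B prefers A (5 > -4) — not an equilibrium.
(B, A): Player B prefers B (2 > -3) — not an equilibrium.
(B, B): Player A prefers A (1 > -5) — not an equilibrium.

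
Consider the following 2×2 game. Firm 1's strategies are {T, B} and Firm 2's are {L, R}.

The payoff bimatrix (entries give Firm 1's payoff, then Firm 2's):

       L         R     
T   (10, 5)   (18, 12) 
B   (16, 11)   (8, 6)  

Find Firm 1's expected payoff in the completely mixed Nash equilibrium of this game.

First find q, the probability Firm 2 plays L, from Firm 1's indifference between T and B: 10q + 18(1−q) = 16q + 8(1−q), giving q = 5/8.
Since Firm 1 is indifferent in equilibrium, Firm 1's expected payoff equals the payoff from either row against (5/8, 3/8). Using T: 10(5/8) + 18(3/8) = 13.

13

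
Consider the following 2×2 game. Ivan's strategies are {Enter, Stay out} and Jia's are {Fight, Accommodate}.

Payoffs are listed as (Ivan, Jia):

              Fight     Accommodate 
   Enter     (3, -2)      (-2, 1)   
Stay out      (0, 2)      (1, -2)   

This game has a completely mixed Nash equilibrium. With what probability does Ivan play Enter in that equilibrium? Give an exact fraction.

4/7

Let x be the probability that Ivan plays Enter. In a completely mixed equilibrium, Jia must be indifferent between Fight and Accommodate.
Jia's expected payoff from Fight is −2x + 2(1−x); from Accommodate it is x − 2(1−x).
Setting these equal: −4x + 2 = 3x − 2, so x = 4/7.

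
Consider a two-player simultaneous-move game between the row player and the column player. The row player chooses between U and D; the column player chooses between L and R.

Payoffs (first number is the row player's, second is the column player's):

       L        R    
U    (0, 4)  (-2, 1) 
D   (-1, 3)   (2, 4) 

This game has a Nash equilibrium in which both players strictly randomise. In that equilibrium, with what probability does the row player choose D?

3/4

Let p be the probability that the row player plays U. In a completely mixed equilibrium, the column player must be indifferent between L and R.
The column player's expected payoff from L is 4p + 3(1−p); from R it is p + 4(1−p).
Setting these equal: p + 3 = −3p + 4, so p = 1/4.
Therefore the row player plays D with probability 1 − 1/4 = 3/4.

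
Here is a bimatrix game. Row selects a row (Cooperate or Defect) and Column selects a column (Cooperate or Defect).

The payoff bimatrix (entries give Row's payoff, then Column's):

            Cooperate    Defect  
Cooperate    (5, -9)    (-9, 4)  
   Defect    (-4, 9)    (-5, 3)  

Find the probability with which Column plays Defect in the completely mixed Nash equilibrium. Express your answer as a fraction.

Let y be the probability that Column plays Cooperate. In a completely mixed equilibrium, Row must be indifferent between Cooperate and Defect.
Row's expected payoff from Cooperate is 5y − 9(1−y); from Defect it is −4y − 5(1−y).
Setting these equal: 14y − 9 = y − 5, so y = 4/13.
Therefore Column plays Defect with probability 1 − 4/13 = 9/13.

9/13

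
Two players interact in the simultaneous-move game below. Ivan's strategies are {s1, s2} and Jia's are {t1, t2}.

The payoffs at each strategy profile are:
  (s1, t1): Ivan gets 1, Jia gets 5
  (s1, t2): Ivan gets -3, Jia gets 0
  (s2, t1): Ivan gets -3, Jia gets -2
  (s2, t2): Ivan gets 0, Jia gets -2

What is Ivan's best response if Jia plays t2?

Against t2, Ivan earns -3 from s1 and 0 from s2.
So s2 is the best response.

s2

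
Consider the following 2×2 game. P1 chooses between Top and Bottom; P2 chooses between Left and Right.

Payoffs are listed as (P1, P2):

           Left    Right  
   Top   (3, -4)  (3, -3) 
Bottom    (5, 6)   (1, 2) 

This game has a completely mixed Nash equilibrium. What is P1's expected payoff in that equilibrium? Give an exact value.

3

First find q, the probability P2 plays Left, from P1's indifference between Top and Bottom: 3q + 3(1−q) = 5q + (1−q), giving q = 1/2.
Since P1 is indifferent in equilibrium, P1's expected payoff equals the payoff from either row against (1/2, 1/2). Using Top: 3(1/2) + 3(1/2) = 3.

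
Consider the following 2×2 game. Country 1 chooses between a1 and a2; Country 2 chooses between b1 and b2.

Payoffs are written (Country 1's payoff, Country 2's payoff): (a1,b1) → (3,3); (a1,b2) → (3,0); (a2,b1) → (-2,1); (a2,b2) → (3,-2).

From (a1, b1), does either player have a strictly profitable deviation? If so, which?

Country 1 at (a1, b1) earns 3; deviating to a2 yields -2 — not better.
Country 2 earns 3; deviating to b2 yields 0 — not better.
Neither player can strictly improve; the profile is a Nash equilibrium.

Neither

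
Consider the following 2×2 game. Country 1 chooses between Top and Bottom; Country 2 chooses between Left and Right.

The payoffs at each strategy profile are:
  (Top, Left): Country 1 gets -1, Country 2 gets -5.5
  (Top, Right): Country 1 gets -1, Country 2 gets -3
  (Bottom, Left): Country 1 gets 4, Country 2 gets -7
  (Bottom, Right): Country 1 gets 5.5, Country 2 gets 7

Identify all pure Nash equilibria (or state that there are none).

(Top, Left): Country 1 prefers Bottom (4 > -1); Country 2 prefers Right (-3 > -5.5) — not an equilibrium.
(Top, Right): Country 1 prefers Bottom (5.5 > -1) — not an equilibrium.
(Bottom, Left): Country 2 prefers Right (7 > -7) — not an equilibrium.
(Bottom, Right): Country 1 gets 5.5 ≥ -1 from Top, and Country 2 gets 7 ≥ -7 from Left — Nash equilibrium.

(Bottom, Right)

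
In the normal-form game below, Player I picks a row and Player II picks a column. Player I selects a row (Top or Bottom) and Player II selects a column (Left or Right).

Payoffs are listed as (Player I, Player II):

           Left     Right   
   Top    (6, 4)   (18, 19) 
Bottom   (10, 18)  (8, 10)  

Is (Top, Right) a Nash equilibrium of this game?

Yes

At (Top, Right), Player I earns 18; switching to Bottom would give 8, so Player I has no profitable deviation.
Player II earns 19; switching to Left would give 4, so Player II has no profitable deviation.
Neither player can gain by a unilateral deviation, so this profile is a Nash equilibrium.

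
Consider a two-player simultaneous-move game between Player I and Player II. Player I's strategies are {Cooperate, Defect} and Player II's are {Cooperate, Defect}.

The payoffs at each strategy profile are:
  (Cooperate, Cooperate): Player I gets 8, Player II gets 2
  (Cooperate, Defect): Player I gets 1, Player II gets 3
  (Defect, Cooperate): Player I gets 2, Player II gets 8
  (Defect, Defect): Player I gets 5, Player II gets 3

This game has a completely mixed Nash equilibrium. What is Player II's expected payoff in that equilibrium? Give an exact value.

First find p, the probability Player I plays Cooperate, from Player II's indifference between Cooperate and Defect: 2p + 8(1−p) = 3p + 3(1−p), giving p = 5/6.
Since Player II is indifferent in equilibrium, Player II's expected payoff equals the payoff from either column against (5/6, 1/6). Using Cooperate: 2(5/6) + 8(1/6) = 3.

3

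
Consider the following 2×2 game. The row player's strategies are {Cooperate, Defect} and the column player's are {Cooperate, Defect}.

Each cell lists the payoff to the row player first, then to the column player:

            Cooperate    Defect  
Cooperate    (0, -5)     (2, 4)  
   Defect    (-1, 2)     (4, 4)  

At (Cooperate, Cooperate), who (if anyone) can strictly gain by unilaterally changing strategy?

The row player at (Cooperate, Cooperate) earns 0; deviating to Defect yields -1 — not better.
The column player earns -5; deviating to Defect yields 4 — a strict improvement.
Only the column player has a strictly profitable deviation.

The column player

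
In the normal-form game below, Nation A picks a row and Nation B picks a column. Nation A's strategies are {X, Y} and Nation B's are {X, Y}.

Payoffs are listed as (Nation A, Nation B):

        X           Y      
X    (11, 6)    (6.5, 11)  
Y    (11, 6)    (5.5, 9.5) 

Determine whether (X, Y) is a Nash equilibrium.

At (X, Y), Nation A earns 6.5; switching to Y would give 5.5, so Nation A has no profitable deviation.
Nation B earns 11; switching to X would give 6, so Nation B has no profitable deviation.
Neither player can gain by a unilateral deviation, so this profile is a Nash equilibrium.

Yes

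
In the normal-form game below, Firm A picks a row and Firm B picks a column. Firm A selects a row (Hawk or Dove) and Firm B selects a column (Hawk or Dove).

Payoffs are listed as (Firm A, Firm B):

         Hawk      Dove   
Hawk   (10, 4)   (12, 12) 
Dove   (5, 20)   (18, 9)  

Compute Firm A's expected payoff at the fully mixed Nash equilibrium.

First find q, the probability Firm B plays Hawk, from Firm A's indifference between Hawk and Dove: 10q + 12(1−q) = 5q + 18(1−q), giving q = 6/11.
Since Firm A is indifferent in equilibrium, Firm A's expected payoff equals the payoff from either row against (6/11, 5/11). Using Hawk: 10(6/11) + 12(5/11) = 120/11.

120/11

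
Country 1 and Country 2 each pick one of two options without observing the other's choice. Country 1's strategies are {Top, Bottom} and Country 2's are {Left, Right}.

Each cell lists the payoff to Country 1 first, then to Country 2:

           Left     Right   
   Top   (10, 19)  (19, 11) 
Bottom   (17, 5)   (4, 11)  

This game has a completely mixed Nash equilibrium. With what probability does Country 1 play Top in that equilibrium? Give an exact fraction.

Let p be the probability that Country 1 plays Top. In a completely mixed equilibrium, Country 2 must be indifferent between Left and Right.
Country 2's expected payoff from Left is 19p + 5(1−p); from Right it is 11p + 11(1−p).
Setting these equal: 14p + 5 = 11, so p = 3/7.

3/7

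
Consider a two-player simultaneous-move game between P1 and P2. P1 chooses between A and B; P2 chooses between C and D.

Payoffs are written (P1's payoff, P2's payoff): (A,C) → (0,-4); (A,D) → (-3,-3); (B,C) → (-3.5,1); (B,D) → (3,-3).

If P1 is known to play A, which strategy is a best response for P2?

Against A, P2 earns -4 from C and -3 from D.
So D is the best response.

D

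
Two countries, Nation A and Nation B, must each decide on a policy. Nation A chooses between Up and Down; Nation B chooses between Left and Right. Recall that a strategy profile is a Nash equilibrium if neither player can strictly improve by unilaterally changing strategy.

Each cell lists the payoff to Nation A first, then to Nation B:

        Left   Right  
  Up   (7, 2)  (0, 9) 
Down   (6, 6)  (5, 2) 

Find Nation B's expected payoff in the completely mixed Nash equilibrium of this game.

First find x, the probability Nation A plays Up, from Nation B's indifference between Left and Right: 2x + 6(1−x) = 9x + 2(1−x), giving x = 4/11.
Since Nation B is indifferent in equilibrium, Nation B's expected payoff equals the payoff from either column against (4/11, 7/11). Using Left: 2(4/11) + 6(7/11) = 50/11.

50/11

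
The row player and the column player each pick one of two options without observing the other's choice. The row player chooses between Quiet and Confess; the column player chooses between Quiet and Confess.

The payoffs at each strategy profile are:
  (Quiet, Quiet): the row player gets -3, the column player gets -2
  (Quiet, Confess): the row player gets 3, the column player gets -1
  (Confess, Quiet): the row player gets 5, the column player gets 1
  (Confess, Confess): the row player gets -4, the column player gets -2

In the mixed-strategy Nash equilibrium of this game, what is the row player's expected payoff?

1/5

First find q, the probability the column player plays Quiet, from the row player's indifference between Quiet and Confess: −3q + 3(1−q) = 5q − 4(1−q), giving q = 7/15.
Since the row player is indifferent in equilibrium, the row player's expected payoff equals the payoff from either row against (7/15, 8/15). Using Quiet: −3(7/15) + 3(8/15) = 1/5.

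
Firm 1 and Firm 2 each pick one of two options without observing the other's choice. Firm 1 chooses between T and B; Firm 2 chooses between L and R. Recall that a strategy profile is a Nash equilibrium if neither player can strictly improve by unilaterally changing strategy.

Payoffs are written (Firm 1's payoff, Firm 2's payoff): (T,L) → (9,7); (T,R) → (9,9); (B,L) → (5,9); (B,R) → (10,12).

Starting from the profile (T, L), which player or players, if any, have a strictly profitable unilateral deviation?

Firm 2

Firm 1 at (T, L) earns 9; deviating to B yields 5 — not better.
Firm 2 earns 7; deviating to R yields 9 — a strict improvement.
Only Firm 2 has a strictly profitable deviation.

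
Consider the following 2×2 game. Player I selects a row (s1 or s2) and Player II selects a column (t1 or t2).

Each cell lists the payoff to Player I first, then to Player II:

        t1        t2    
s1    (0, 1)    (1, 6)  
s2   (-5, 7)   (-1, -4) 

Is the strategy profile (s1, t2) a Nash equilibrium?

Yes

At (s1, t2), Player I earns 1; switching to s2 would give -1, so Player I has no profitable deviation.
Player II earns 6; switching to t1 would give 1, so Player II has no profitable deviation.
Neither player can gain by a unilateral deviation, so this profile is a Nash equilibrium.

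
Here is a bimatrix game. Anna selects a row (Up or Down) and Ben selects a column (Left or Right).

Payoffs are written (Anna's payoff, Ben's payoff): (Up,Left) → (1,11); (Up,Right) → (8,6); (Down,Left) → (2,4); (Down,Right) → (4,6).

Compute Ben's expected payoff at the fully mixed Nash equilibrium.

First find x, the probability Anna plays Up, from Ben's indifference between Left and Right: 11x + 4(1−x) = 6x + 6(1−x), giving x = 2/7.
Since Ben is indifferent in equilibrium, Ben's expected payoff equals the payoff from either column against (2/7, 5/7). Using Left: 11(2/7) + 4(5/7) = 6.

6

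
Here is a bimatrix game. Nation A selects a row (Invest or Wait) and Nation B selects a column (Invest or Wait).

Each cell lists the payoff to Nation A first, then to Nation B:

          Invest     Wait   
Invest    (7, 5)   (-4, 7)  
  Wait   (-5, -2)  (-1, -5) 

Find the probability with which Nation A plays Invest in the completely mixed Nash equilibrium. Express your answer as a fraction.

Let p be the probability that Nation A plays Invest. In a completely mixed equilibrium, Nation B must be indifferent between Invest and Wait.
Nation B's expected payoff from Invest is 5p − 2(1−p); from Wait it is 7p − 5(1−p).
Setting these equal: 7p − 2 = 12p − 5, so p = 3/5.

3/5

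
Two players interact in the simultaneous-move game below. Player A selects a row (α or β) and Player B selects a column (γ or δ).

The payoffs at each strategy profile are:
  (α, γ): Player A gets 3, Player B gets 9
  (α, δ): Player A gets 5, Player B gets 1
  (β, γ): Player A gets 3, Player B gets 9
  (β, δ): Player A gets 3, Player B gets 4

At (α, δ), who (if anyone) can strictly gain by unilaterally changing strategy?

Player A at (α, δ) earns 5; deviating to β yields 3 — not better.
Player B earns 1; deviating to γ yields 9 — a strict improvement.
Only Player B has a strictly profitable deviation.

Player B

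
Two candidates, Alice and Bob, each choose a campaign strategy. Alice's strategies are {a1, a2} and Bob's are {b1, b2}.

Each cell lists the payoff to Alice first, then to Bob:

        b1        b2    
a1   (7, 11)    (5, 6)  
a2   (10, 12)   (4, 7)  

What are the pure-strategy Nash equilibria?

(a2, b1)

(a1, b1): Alice prefers a2 (10 > 7) — not an equilibrium.
(a1, b2): Bob prefers b1 (11 > 6) — not an equilibrium.
(a2, b1): Alice gets 10 ≥ 7 from a1, and Bob gets 12 ≥ 7 from b2 — Nash equilibrium.
(a2, b2): Alice prefers a1 (5 > 4); Bob prefers b1 (12 > 7) — not an equilibrium.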